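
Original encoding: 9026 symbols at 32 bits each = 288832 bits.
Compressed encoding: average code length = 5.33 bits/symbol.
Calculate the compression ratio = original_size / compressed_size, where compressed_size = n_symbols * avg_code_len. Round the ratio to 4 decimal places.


original_size = n_symbols * orig_bits = 9026 * 32 = 288832 bits
compressed_size = n_symbols * avg_code_len = 9026 * 5.33 = 48108.58 bits
ratio = original_size / compressed_size = 288832 / 48108.58 = 6.0038

Compression ratio = 6.0038


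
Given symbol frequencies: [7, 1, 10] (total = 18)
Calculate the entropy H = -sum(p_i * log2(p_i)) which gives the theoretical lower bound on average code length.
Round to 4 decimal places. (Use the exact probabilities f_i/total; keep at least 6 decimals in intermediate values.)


Per-symbol terms -p_i * log2(p_i) with p_i = f_i/18:
  p = 7/18 = 0.388889: log2(p) = -1.362570, -p*log2(p) = 0.529888
  p = 1/18 = 0.055556: log2(p) = -4.169925, -p*log2(p) = 0.231663
  p = 10/18 = 0.555556: log2(p) = -0.847997, -p*log2(p) = 0.471109
H = 0.529888 + 0.231663 + 0.471109 = 1.232660

H = 1.2327 bits/symbol


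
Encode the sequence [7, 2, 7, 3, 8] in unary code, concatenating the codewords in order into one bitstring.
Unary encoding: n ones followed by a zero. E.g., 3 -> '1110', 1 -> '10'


Encode each number as n ones followed by a terminating 0:
  7 -> 11111110 (8 bits)
  2 -> 110 (3 bits)
  7 -> 11111110 (8 bits)
  3 -> 1110 (4 bits)
  8 -> 111111110 (9 bits)
Total length = 8 + 3 + 8 + 4 + 9 = 32 bits.

Unary([7, 2, 7, 3, 8]) = 11111110110111111101110111111110 (32 bits)


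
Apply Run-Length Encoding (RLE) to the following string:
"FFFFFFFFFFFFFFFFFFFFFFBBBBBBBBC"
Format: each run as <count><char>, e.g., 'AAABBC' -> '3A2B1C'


Scanning runs left to right:
  i=0: run of 'F' x 22 -> '22F'
  i=22: run of 'B' x 8 -> '8B'
  i=30: run of 'C' x 1 -> '1C'

RLE = 22F8B1C


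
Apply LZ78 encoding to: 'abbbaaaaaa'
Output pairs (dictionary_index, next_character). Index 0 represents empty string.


LZ78 encoding steps:
Dictionary: {0: ''}
Step 1: w='' (idx 0), next='a' -> output (0, 'a'), add 'a' as idx 1
Step 2: w='' (idx 0), next='b' -> output (0, 'b'), add 'b' as idx 2
Step 3: w='b' (idx 2), next='b' -> output (2, 'b'), add 'bb' as idx 3
Step 4: w='a' (idx 1), next='a' -> output (1, 'a'), add 'aa' as idx 4
Step 5: w='aa' (idx 4), next='a' -> output (4, 'a'), add 'aaa' as idx 5
Step 6: w='a' (idx 1), end of input -> output (1, '')


Encoded: [(0, 'a'), (0, 'b'), (2, 'b'), (1, 'a'), (4, 'a'), (1, '')]


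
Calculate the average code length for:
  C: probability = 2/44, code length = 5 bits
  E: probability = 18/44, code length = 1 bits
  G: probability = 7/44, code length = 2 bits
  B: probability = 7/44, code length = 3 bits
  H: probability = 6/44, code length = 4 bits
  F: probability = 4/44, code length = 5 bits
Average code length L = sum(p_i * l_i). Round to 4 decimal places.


Weighted contributions p_i * l_i:
  C: (2/44) * 5 = 10/44
  E: (18/44) * 1 = 18/44
  G: (7/44) * 2 = 14/44
  B: (7/44) * 3 = 21/44
  H: (6/44) * 4 = 24/44
  F: (4/44) * 5 = 20/44
Sum = (10 + 18 + 14 + 21 + 24 + 20)/44 = 107/44

L = 107/44 = 2.4318 bits/symbol


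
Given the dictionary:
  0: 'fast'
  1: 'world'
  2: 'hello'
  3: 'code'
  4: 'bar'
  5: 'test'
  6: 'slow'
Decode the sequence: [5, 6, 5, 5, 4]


Look up each index in the dictionary:
  5 -> 'test'
  6 -> 'slow'
  5 -> 'test'
  5 -> 'test'
  4 -> 'bar'

Decoded: "test slow test test bar"


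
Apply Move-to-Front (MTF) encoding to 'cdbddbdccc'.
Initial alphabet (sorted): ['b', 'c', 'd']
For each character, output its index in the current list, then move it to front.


MTF encoding:
'c': index 1 in ['b', 'c', 'd'] -> ['c', 'b', 'd']
'd': index 2 in ['c', 'b', 'd'] -> ['d', 'c', 'b']
'b': index 2 in ['d', 'c', 'b'] -> ['b', 'd', 'c']
'd': index 1 in ['b', 'd', 'c'] -> ['d', 'b', 'c']
'd': index 0 in ['d', 'b', 'c'] -> ['d', 'b', 'c']
'b': index 1 in ['d', 'b', 'c'] -> ['b', 'd', 'c']
'd': index 1 in ['b', 'd', 'c'] -> ['d', 'b', 'c']
'c': index 2 in ['d', 'b', 'c'] -> ['c', 'd', 'b']
'c': index 0 in ['c', 'd', 'b'] -> ['c', 'd', 'b']
'c': index 0 in ['c', 'd', 'b'] -> ['c', 'd', 'b']


Output: [1, 2, 2, 1, 0, 1, 1, 2, 0, 0]


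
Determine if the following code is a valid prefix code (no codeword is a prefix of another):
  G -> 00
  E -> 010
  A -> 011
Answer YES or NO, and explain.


Checking each pair (does one codeword prefix another?):
  G='00' vs E='010': no prefix
  G='00' vs A='011': no prefix
  E='010' vs G='00': no prefix
  E='010' vs A='011': no prefix
  A='011' vs G='00': no prefix
  A='011' vs E='010': no prefix
No violation found over all pairs.

YES -- this is a valid prefix code. No codeword is a prefix of any other codeword.


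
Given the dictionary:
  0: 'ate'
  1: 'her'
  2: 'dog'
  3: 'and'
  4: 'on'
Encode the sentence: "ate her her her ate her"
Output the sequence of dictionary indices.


Look up each word in the dictionary:
  'ate' -> 0
  'her' -> 1
  'her' -> 1
  'her' -> 1
  'ate' -> 0
  'her' -> 1

Encoded: [0, 1, 1, 1, 0, 1]


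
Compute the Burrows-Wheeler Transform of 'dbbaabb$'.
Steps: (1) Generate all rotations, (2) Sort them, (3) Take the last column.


Rotations (sorted):
  0: $dbbaabb -> last char: b
  1: aabb$dbb -> last char: b
  2: abb$dbba -> last char: a
  3: b$dbbaab -> last char: b
  4: baabb$db -> last char: b
  5: bb$dbbaa -> last char: a
  6: bbaabb$d -> last char: d
  7: dbbaabb$ -> last char: $


BWT = bbabbad$


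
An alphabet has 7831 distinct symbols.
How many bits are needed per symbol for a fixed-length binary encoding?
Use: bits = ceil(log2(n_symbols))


log2(7831) = 12.935
Bracket: 2^12 = 4096 < 7831 <= 2^13 = 8192
So ceil(log2(7831)) = 13

bits = ceil(log2(7831)) = ceil(12.935) = 13 bits


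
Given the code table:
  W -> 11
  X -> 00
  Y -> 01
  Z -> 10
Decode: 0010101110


Decoding:
00 -> X
10 -> Z
10 -> Z
11 -> W
10 -> Z


Result: XZZWZ


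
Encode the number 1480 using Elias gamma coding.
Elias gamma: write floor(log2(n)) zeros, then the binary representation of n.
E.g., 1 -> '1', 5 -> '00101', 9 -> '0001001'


num_bits = floor(log2(1480)) + 1 = 11
leading_zeros = num_bits - 1 = 10
binary(1480) = 10111001000

Elias gamma(1480) = '0000000000' + '10111001000' = 000000000010111001000 (21 bits)


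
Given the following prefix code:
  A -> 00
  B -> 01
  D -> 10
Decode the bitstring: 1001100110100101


Decoding step by step:
Bits 10 -> D
Bits 01 -> B
Bits 10 -> D
Bits 01 -> B
Bits 10 -> D
Bits 10 -> D
Bits 01 -> B
Bits 01 -> B


Decoded message: DBDBDDBB


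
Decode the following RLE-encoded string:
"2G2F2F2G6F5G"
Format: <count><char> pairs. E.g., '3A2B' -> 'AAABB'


Expanding each <count><char> pair:
  2G -> 'GG'
  2F -> 'FF'
  2F -> 'FF'
  2G -> 'GG'
  6F -> 'FFFFFF'
  5G -> 'GGGGG'

Decoded = GGFFFFGGFFFFFFGGGGG


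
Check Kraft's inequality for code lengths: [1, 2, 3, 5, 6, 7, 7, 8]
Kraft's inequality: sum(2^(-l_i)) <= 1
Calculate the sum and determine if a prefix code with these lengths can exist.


Sum = 2^(-1) + 2^(-2) + 2^(-3) + 2^(-5) + 2^(-6) + 2^(-7) + 2^(-7) + 2^(-8)
    = 0.5 + 0.25 + 0.125 + 0.03125 + 0.015625 + 0.0078125 + 0.0078125 + 0.00390625
    = 241/256 = 0.94140625
Since 0.94140625 <= 1, Kraft's inequality IS satisfied.
A prefix code with these lengths CAN exist.

Kraft sum = 0.94140625. Satisfied.


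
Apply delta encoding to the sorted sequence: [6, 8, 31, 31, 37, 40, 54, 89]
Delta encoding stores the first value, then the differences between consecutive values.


First value: 6
Deltas:
  8 - 6 = 2
  31 - 8 = 23
  31 - 31 = 0
  37 - 31 = 6
  40 - 37 = 3
  54 - 40 = 14
  89 - 54 = 35


Delta encoded: [6, 2, 23, 0, 6, 3, 14, 35]


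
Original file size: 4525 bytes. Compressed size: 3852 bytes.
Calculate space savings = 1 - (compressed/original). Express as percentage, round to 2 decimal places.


ratio = compressed/original = 3852/4525 = 0.851271
savings = 1 - ratio = 1 - 0.851271 = 0.148729
as a percentage: 0.148729 * 100 = 14.87%

Space savings = 1 - 3852/4525 = 14.87%


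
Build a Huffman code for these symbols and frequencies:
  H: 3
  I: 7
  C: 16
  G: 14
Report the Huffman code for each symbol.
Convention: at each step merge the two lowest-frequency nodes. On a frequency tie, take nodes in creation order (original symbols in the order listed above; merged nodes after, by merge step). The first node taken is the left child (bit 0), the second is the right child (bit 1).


Huffman tree construction:
Step 1: Merge H(3) + I(7) = 10
Step 2: Merge (H+I)(10) + G(14) = 24
Step 3: Merge C(16) + ((H+I)+G)(24) = 40
Read each symbol's code off the tree from the root (left child = 0, right child = 1).

Codes:
  H: 100 (length 3)
  I: 101 (length 3)
  C: 0 (length 1)
  G: 11 (length 2)
Average code length: 74/40 = 1.8500 bits/symbol


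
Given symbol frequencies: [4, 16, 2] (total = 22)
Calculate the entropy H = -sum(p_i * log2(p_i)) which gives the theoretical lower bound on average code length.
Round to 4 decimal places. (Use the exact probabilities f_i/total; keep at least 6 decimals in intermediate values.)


Per-symbol terms -p_i * log2(p_i) with p_i = f_i/22:
  p = 4/22 = 0.181818: log2(p) = -2.459432, -p*log2(p) = 0.447169
  p = 16/22 = 0.727273: log2(p) = -0.459432, -p*log2(p) = 0.334132
  p = 2/22 = 0.090909: log2(p) = -3.459432, -p*log2(p) = 0.314494
H = 0.447169 + 0.334132 + 0.314494 = 1.095795

H = 1.0958 bits/symbol


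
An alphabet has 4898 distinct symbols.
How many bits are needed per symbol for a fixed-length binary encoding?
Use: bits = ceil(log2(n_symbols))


log2(4898) = 12.258
Bracket: 2^12 = 4096 < 4898 <= 2^13 = 8192
So ceil(log2(4898)) = 13

bits = ceil(log2(4898)) = ceil(12.258) = 13 bits


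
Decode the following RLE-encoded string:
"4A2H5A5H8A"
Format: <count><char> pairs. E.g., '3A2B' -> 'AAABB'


Expanding each <count><char> pair:
  4A -> 'AAAA'
  2H -> 'HH'
  5A -> 'AAAAA'
  5H -> 'HHHHH'
  8A -> 'AAAAAAAA'

Decoded = AAAAHHAAAAAHHHHHAAAAAAAA


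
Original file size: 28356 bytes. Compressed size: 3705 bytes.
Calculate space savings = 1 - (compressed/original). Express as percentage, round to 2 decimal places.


ratio = compressed/original = 3705/28356 = 0.13066
savings = 1 - ratio = 1 - 0.13066 = 0.86934
as a percentage: 0.86934 * 100 = 86.93%

Space savings = 1 - 3705/28356 = 86.93%


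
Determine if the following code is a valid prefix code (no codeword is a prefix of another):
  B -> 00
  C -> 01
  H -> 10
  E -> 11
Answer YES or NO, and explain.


Checking each pair (does one codeword prefix another?):
  B='00' vs C='01': no prefix
  B='00' vs H='10': no prefix
  B='00' vs E='11': no prefix
  C='01' vs B='00': no prefix
  C='01' vs H='10': no prefix
  C='01' vs E='11': no prefix
  H='10' vs B='00': no prefix
  H='10' vs C='01': no prefix
  H='10' vs E='11': no prefix
  E='11' vs B='00': no prefix
  E='11' vs C='01': no prefix
  E='11' vs H='10': no prefix
No violation found over all pairs.

YES -- this is a valid prefix code. No codeword is a prefix of any other codeword.


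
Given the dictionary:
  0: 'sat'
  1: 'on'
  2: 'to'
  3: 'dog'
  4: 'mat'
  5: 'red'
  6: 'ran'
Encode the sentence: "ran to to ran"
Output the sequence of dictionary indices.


Look up each word in the dictionary:
  'ran' -> 6
  'to' -> 2
  'to' -> 2
  'ran' -> 6

Encoded: [6, 2, 2, 6]


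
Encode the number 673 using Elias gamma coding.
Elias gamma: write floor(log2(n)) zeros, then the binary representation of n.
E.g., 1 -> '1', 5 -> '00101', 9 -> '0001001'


num_bits = floor(log2(673)) + 1 = 10
leading_zeros = num_bits - 1 = 9
binary(673) = 1010100001

Elias gamma(673) = '000000000' + '1010100001' = 0000000001010100001 (19 bits)


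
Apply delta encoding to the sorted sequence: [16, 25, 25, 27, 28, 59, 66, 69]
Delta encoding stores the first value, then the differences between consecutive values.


First value: 16
Deltas:
  25 - 16 = 9
  25 - 25 = 0
  27 - 25 = 2
  28 - 27 = 1
  59 - 28 = 31
  66 - 59 = 7
  69 - 66 = 3


Delta encoded: [16, 9, 0, 2, 1, 31, 7, 3]


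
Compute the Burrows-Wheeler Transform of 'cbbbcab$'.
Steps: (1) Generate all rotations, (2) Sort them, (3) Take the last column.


Rotations (sorted):
  0: $cbbbcab -> last char: b
  1: ab$cbbbc -> last char: c
  2: b$cbbbca -> last char: a
  3: bbbcab$c -> last char: c
  4: bbcab$cb -> last char: b
  5: bcab$cbb -> last char: b
  6: cab$cbbb -> last char: b
  7: cbbbcab$ -> last char: $


BWT = bcacbbb$


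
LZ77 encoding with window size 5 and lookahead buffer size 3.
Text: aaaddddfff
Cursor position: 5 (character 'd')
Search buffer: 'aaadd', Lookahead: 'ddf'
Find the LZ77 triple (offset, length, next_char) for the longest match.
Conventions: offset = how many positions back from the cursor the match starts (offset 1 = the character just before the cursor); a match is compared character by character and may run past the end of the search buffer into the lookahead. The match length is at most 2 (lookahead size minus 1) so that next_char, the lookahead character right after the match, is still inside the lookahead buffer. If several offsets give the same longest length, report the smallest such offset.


Try each offset into the search buffer:
  offset=1 (pos 4, char 'd'): match length 2
  offset=2 (pos 3, char 'd'): match length 2
  offset=3 (pos 2, char 'a'): match length 0
  offset=4 (pos 1, char 'a'): match length 0
  offset=5 (pos 0, char 'a'): match length 0
Longest match has length 2, found at offsets 1, 2; take the smallest, offset 1.
next_char = character at position 5 + 2 = 7 -> 'f'

Best match: offset=1, length=2 (matching 'dd' starting at position 4)
LZ77 triple: (1, 2, 'f')


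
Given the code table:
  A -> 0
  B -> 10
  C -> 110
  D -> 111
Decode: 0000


Decoding:
0 -> A
0 -> A
0 -> A
0 -> A


Result: AAAA


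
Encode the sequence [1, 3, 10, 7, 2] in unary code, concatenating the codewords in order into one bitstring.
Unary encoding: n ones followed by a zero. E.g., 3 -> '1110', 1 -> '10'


Encode each number as n ones followed by a terminating 0:
  1 -> 10 (2 bits)
  3 -> 1110 (4 bits)
  10 -> 11111111110 (11 bits)
  7 -> 11111110 (8 bits)
  2 -> 110 (3 bits)
Total length = 2 + 4 + 11 + 8 + 3 = 28 bits.

Unary([1, 3, 10, 7, 2]) = 1011101111111111011111110110 (28 bits)


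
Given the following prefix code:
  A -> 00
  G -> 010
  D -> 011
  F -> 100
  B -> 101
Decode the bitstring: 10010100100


Decoding step by step:
Bits 100 -> F
Bits 101 -> B
Bits 00 -> A
Bits 100 -> F


Decoded message: FBAF


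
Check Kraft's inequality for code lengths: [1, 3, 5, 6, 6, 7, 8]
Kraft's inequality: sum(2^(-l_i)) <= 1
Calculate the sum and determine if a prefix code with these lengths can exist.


Sum = 2^(-1) + 2^(-3) + 2^(-5) + 2^(-6) + 2^(-6) + 2^(-7) + 2^(-8)
    = 0.5 + 0.125 + 0.03125 + 0.015625 + 0.015625 + 0.0078125 + 0.00390625
    = 179/256 = 0.69921875
Since 0.69921875 <= 1, Kraft's inequality IS satisfied.
A prefix code with these lengths CAN exist.

Kraft sum = 0.69921875. Satisfied.


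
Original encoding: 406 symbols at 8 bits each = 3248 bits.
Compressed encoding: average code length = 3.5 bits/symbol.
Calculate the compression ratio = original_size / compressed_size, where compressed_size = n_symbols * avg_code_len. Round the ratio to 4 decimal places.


original_size = n_symbols * orig_bits = 406 * 8 = 3248 bits
compressed_size = n_symbols * avg_code_len = 406 * 3.5 = 1421.0 bits
ratio = original_size / compressed_size = 3248 / 1421.0 = 2.2857

Compression ratio = 2.2857


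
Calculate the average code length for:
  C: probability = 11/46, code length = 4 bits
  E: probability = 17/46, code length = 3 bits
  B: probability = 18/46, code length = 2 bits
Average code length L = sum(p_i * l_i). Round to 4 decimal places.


Weighted contributions p_i * l_i:
  C: (11/46) * 4 = 44/46
  E: (17/46) * 3 = 51/46
  B: (18/46) * 2 = 36/46
Sum = (44 + 51 + 36)/46 = 131/46

L = 131/46 = 2.8478 bits/symbol


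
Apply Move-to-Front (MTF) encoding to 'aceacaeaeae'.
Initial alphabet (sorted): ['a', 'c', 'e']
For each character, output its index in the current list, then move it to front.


MTF encoding:
'a': index 0 in ['a', 'c', 'e'] -> ['a', 'c', 'e']
'c': index 1 in ['a', 'c', 'e'] -> ['c', 'a', 'e']
'e': index 2 in ['c', 'a', 'e'] -> ['e', 'c', 'a']
'a': index 2 in ['e', 'c', 'a'] -> ['a', 'e', 'c']
'c': index 2 in ['a', 'e', 'c'] -> ['c', 'a', 'e']
'a': index 1 in ['c', 'a', 'e'] -> ['a', 'c', 'e']
'e': index 2 in ['a', 'c', 'e'] -> ['e', 'a', 'c']
'a': index 1 in ['e', 'a', 'c'] -> ['a', 'e', 'c']
'e': index 1 in ['a', 'e', 'c'] -> ['e', 'a', 'c']
'a': index 1 in ['e', 'a', 'c'] -> ['a', 'e', 'c']
'e': index 1 in ['a', 'e', 'c'] -> ['e', 'a', 'c']


Output: [0, 1, 2, 2, 2, 1, 2, 1, 1, 1, 1]


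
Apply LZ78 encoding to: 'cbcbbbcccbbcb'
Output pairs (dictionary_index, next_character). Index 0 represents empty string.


LZ78 encoding steps:
Dictionary: {0: ''}
Step 1: w='' (idx 0), next='c' -> output (0, 'c'), add 'c' as idx 1
Step 2: w='' (idx 0), next='b' -> output (0, 'b'), add 'b' as idx 2
Step 3: w='c' (idx 1), next='b' -> output (1, 'b'), add 'cb' as idx 3
Step 4: w='b' (idx 2), next='b' -> output (2, 'b'), add 'bb' as idx 4
Step 5: w='c' (idx 1), next='c' -> output (1, 'c'), add 'cc' as idx 5
Step 6: w='cb' (idx 3), next='b' -> output (3, 'b'), add 'cbb' as idx 6
Step 7: w='cb' (idx 3), end of input -> output (3, '')


Encoded: [(0, 'c'), (0, 'b'), (1, 'b'), (2, 'b'), (1, 'c'), (3, 'b'), (3, '')]


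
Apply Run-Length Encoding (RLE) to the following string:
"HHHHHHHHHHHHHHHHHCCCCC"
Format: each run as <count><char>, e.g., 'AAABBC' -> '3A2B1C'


Scanning runs left to right:
  i=0: run of 'H' x 17 -> '17H'
  i=17: run of 'C' x 5 -> '5C'

RLE = 17H5C


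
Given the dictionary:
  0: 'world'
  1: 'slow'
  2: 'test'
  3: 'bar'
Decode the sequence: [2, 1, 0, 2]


Look up each index in the dictionary:
  2 -> 'test'
  1 -> 'slow'
  0 -> 'world'
  2 -> 'test'

Decoded: "test slow world test"


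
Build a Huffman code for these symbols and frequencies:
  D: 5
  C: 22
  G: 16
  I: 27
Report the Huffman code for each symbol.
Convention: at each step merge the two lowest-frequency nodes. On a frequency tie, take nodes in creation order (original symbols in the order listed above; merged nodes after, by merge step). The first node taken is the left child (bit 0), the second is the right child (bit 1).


Huffman tree construction:
Step 1: Merge D(5) + G(16) = 21
Step 2: Merge (D+G)(21) + C(22) = 43
Step 3: Merge I(27) + ((D+G)+C)(43) = 70
Read each symbol's code off the tree from the root (left child = 0, right child = 1).

Codes:
  D: 100 (length 3)
  C: 11 (length 2)
  G: 101 (length 3)
  I: 0 (length 1)
Average code length: 134/70 = 1.9143 bits/symbol


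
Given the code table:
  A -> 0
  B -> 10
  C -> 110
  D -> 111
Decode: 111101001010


Decoding:
111 -> D
10 -> B
10 -> B
0 -> A
10 -> B
10 -> B


Result: DBBABB


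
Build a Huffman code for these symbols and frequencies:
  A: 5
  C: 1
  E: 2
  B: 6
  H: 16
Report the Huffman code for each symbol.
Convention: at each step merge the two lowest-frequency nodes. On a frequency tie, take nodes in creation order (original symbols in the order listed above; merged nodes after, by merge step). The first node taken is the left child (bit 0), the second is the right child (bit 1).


Huffman tree construction:
Step 1: Merge C(1) + E(2) = 3
Step 2: Merge (C+E)(3) + A(5) = 8
Step 3: Merge B(6) + ((C+E)+A)(8) = 14
Step 4: Merge (B+((C+E)+A))(14) + H(16) = 30
Read each symbol's code off the tree from the root (left child = 0, right child = 1).

Codes:
  A: 011 (length 3)
  C: 0100 (length 4)
  E: 0101 (length 4)
  B: 00 (length 2)
  H: 1 (length 1)
Average code length: 55/30 = 1.8333 bits/symbol


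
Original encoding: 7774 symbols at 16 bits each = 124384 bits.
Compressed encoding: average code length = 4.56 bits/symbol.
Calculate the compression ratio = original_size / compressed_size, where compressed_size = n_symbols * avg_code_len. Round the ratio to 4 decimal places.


original_size = n_symbols * orig_bits = 7774 * 16 = 124384 bits
compressed_size = n_symbols * avg_code_len = 7774 * 4.56 = 35449.44 bits
ratio = original_size / compressed_size = 124384 / 35449.44 = 3.5088

Compression ratio = 3.5088


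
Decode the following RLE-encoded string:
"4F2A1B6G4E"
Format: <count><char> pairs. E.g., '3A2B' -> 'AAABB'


Expanding each <count><char> pair:
  4F -> 'FFFF'
  2A -> 'AA'
  1B -> 'B'
  6G -> 'GGGGGG'
  4E -> 'EEEE'

Decoded = FFFFAABGGGGGGEEEE


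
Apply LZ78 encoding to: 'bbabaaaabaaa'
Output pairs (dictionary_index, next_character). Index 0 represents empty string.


LZ78 encoding steps:
Dictionary: {0: ''}
Step 1: w='' (idx 0), next='b' -> output (0, 'b'), add 'b' as idx 1
Step 2: w='b' (idx 1), next='a' -> output (1, 'a'), add 'ba' as idx 2
Step 3: w='ba' (idx 2), next='a' -> output (2, 'a'), add 'baa' as idx 3
Step 4: w='' (idx 0), next='a' -> output (0, 'a'), add 'a' as idx 4
Step 5: w='a' (idx 4), next='b' -> output (4, 'b'), add 'ab' as idx 5
Step 6: w='a' (idx 4), next='a' -> output (4, 'a'), add 'aa' as idx 6
Step 7: w='a' (idx 4), end of input -> output (4, '')


Encoded: [(0, 'b'), (1, 'a'), (2, 'a'), (0, 'a'), (4, 'b'), (4, 'a'), (4, '')]


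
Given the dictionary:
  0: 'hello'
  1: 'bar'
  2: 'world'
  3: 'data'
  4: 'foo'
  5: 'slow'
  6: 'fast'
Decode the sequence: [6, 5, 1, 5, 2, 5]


Look up each index in the dictionary:
  6 -> 'fast'
  5 -> 'slow'
  1 -> 'bar'
  5 -> 'slow'
  2 -> 'world'
  5 -> 'slow'

Decoded: "fast slow bar slow world slow"


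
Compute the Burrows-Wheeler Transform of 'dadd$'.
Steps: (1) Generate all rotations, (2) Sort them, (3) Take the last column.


Rotations (sorted):
  0: $dadd -> last char: d
  1: add$d -> last char: d
  2: d$dad -> last char: d
  3: dadd$ -> last char: $
  4: dd$da -> last char: a


BWT = ddd$a


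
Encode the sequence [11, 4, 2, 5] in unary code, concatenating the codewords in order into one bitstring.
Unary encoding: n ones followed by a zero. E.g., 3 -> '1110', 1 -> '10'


Encode each number as n ones followed by a terminating 0:
  11 -> 111111111110 (12 bits)
  4 -> 11110 (5 bits)
  2 -> 110 (3 bits)
  5 -> 111110 (6 bits)
Total length = 12 + 5 + 3 + 6 = 26 bits.

Unary([11, 4, 2, 5]) = 11111111111011110110111110 (26 bits)


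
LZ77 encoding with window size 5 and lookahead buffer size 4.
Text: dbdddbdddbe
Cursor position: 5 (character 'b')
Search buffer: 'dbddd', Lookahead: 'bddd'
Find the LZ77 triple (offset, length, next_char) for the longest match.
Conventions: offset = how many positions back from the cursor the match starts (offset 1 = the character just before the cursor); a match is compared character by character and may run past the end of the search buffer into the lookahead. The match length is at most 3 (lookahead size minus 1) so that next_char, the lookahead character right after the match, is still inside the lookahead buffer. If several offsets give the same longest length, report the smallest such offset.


Try each offset into the search buffer:
  offset=1 (pos 4, char 'd'): match length 0
  offset=2 (pos 3, char 'd'): match length 0
  offset=3 (pos 2, char 'd'): match length 0
  offset=4 (pos 1, char 'b'): match length 3
  offset=5 (pos 0, char 'd'): match length 0
Longest match has length 3 at offset 4.
next_char = character at position 5 + 3 = 8 -> 'd'

Best match: offset=4, length=3 (matching 'bdd' starting at position 1)
LZ77 triple: (4, 3, 'd')


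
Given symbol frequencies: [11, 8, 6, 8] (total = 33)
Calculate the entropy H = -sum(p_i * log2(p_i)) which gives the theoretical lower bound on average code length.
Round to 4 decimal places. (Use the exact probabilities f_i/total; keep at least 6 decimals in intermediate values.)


Per-symbol terms -p_i * log2(p_i) with p_i = f_i/33:
  p = 11/33 = 0.333333: log2(p) = -1.584963, -p*log2(p) = 0.528321
  p = 8/33 = 0.242424: log2(p) = -2.044394, -p*log2(p) = 0.495611
  p = 6/33 = 0.181818: log2(p) = -2.459432, -p*log2(p) = 0.447169
  p = 8/33 = 0.242424: log2(p) = -2.044394, -p*log2(p) = 0.495611
H = 0.528321 + 0.495611 + 0.447169 + 0.495611 = 1.966712

H = 1.9667 bits/symbol


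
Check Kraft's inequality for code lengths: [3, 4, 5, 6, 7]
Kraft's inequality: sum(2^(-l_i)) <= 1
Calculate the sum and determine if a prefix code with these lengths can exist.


Sum = 2^(-3) + 2^(-4) + 2^(-5) + 2^(-6) + 2^(-7)
    = 0.125 + 0.0625 + 0.03125 + 0.015625 + 0.0078125
    = 31/128 = 0.2421875
Since 0.2421875 <= 1, Kraft's inequality IS satisfied.
A prefix code with these lengths CAN exist.

Kraft sum = 0.2421875. Satisfied.


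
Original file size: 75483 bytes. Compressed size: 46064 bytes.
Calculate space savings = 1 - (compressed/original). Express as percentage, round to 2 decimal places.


ratio = compressed/original = 46064/75483 = 0.610257
savings = 1 - ratio = 1 - 0.610257 = 0.389743
as a percentage: 0.389743 * 100 = 38.97%

Space savings = 1 - 46064/75483 = 38.97%


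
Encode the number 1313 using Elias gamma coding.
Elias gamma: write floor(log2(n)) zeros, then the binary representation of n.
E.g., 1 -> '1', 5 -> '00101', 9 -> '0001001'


num_bits = floor(log2(1313)) + 1 = 11
leading_zeros = num_bits - 1 = 10
binary(1313) = 10100100001

Elias gamma(1313) = '0000000000' + '10100100001' = 000000000010100100001 (21 bits)


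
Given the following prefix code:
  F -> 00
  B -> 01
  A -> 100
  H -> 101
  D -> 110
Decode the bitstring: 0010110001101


Decoding step by step:
Bits 00 -> F
Bits 101 -> H
Bits 100 -> A
Bits 01 -> B
Bits 101 -> H


Decoded message: FHABH


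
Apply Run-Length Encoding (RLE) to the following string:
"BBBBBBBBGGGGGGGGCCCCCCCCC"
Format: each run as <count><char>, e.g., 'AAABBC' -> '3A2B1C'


Scanning runs left to right:
  i=0: run of 'B' x 8 -> '8B'
  i=8: run of 'G' x 8 -> '8G'
  i=16: run of 'C' x 9 -> '9C'

RLE = 8B8G9C


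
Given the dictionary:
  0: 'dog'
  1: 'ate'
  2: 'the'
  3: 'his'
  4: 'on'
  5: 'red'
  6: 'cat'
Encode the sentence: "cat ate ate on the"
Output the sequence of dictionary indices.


Look up each word in the dictionary:
  'cat' -> 6
  'ate' -> 1
  'ate' -> 1
  'on' -> 4
  'the' -> 2

Encoded: [6, 1, 1, 4, 2]


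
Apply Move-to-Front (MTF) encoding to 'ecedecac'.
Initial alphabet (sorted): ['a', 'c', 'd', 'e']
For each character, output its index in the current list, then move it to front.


MTF encoding:
'e': index 3 in ['a', 'c', 'd', 'e'] -> ['e', 'a', 'c', 'd']
'c': index 2 in ['e', 'a', 'c', 'd'] -> ['c', 'e', 'a', 'd']
'e': index 1 in ['c', 'e', 'a', 'd'] -> ['e', 'c', 'a', 'd']
'd': index 3 in ['e', 'c', 'a', 'd'] -> ['d', 'e', 'c', 'a']
'e': index 1 in ['d', 'e', 'c', 'a'] -> ['e', 'd', 'c', 'a']
'c': index 2 in ['e', 'd', 'c', 'a'] -> ['c', 'e', 'd', 'a']
'a': index 3 in ['c', 'e', 'd', 'a'] -> ['a', 'c', 'e', 'd']
'c': index 1 in ['a', 'c', 'e', 'd'] -> ['c', 'a', 'e', 'd']


Output: [3, 2, 1, 3, 1, 2, 3, 1]


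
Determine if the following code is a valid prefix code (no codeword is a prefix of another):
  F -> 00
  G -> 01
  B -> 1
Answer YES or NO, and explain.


Checking each pair (does one codeword prefix another?):
  F='00' vs G='01': no prefix
  F='00' vs B='1': no prefix
  G='01' vs F='00': no prefix
  G='01' vs B='1': no prefix
  B='1' vs F='00': no prefix
  B='1' vs G='01': no prefix
No violation found over all pairs.

YES -- this is a valid prefix code. No codeword is a prefix of any other codeword.


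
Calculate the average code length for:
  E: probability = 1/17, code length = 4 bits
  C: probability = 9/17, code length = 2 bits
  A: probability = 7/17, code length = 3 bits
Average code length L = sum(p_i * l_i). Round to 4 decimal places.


Weighted contributions p_i * l_i:
  E: (1/17) * 4 = 4/17
  C: (9/17) * 2 = 18/17
  A: (7/17) * 3 = 21/17
Sum = (4 + 18 + 21)/17 = 43/17

L = 43/17 = 2.5294 bits/symbol


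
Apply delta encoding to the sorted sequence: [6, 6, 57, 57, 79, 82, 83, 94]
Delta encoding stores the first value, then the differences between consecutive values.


First value: 6
Deltas:
  6 - 6 = 0
  57 - 6 = 51
  57 - 57 = 0
  79 - 57 = 22
  82 - 79 = 3
  83 - 82 = 1
  94 - 83 = 11


Delta encoded: [6, 0, 51, 0, 22, 3, 1, 11]


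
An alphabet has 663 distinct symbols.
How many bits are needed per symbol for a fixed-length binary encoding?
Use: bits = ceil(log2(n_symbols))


log2(663) = 9.3729
Bracket: 2^9 = 512 < 663 <= 2^10 = 1024
So ceil(log2(663)) = 10

bits = ceil(log2(663)) = ceil(9.3729) = 10 bits


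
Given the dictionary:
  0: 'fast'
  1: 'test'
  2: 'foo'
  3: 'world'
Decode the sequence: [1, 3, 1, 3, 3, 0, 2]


Look up each index in the dictionary:
  1 -> 'test'
  3 -> 'world'
  1 -> 'test'
  3 -> 'world'
  3 -> 'world'
  0 -> 'fast'
  2 -> 'foo'

Decoded: "test world test world world fast foo"


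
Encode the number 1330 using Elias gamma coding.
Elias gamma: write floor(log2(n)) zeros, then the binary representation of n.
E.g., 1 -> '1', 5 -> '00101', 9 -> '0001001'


num_bits = floor(log2(1330)) + 1 = 11
leading_zeros = num_bits - 1 = 10
binary(1330) = 10100110010

Elias gamma(1330) = '0000000000' + '10100110010' = 000000000010100110010 (21 bits)


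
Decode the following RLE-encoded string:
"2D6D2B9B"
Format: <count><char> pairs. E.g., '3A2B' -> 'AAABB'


Expanding each <count><char> pair:
  2D -> 'DD'
  6D -> 'DDDDDD'
  2B -> 'BB'
  9B -> 'BBBBBBBBB'

Decoded = DDDDDDDDBBBBBBBBBBB


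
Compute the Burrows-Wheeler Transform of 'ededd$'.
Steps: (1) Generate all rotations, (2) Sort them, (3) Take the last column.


Rotations (sorted):
  0: $ededd -> last char: d
  1: d$eded -> last char: d
  2: dd$ede -> last char: e
  3: dedd$e -> last char: e
  4: edd$ed -> last char: d
  5: ededd$ -> last char: $


BWT = ddeed$


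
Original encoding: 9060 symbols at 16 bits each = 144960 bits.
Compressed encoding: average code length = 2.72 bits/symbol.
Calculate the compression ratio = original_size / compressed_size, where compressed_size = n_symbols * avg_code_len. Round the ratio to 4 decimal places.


original_size = n_symbols * orig_bits = 9060 * 16 = 144960 bits
compressed_size = n_symbols * avg_code_len = 9060 * 2.72 = 24643.2 bits
ratio = original_size / compressed_size = 144960 / 24643.2 = 5.8824

Compression ratio = 5.8824


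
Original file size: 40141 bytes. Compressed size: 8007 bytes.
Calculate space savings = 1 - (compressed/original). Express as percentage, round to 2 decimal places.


ratio = compressed/original = 8007/40141 = 0.199472
savings = 1 - ratio = 1 - 0.199472 = 0.800528
as a percentage: 0.800528 * 100 = 80.05%

Space savings = 1 - 8007/40141 = 80.05%


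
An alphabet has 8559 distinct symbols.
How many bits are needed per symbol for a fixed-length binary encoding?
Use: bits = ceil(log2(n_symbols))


log2(8559) = 13.0632
Bracket: 2^13 = 8192 < 8559 <= 2^14 = 16384
So ceil(log2(8559)) = 14

bits = ceil(log2(8559)) = ceil(13.0632) = 14 bits


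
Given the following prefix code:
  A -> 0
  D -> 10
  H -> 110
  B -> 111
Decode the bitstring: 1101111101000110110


Decoding step by step:
Bits 110 -> H
Bits 111 -> B
Bits 110 -> H
Bits 10 -> D
Bits 0 -> A
Bits 0 -> A
Bits 110 -> H
Bits 110 -> H


Decoded message: HBHDAAHH


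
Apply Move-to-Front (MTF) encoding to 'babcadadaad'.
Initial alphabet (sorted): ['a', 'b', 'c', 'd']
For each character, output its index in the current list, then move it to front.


MTF encoding:
'b': index 1 in ['a', 'b', 'c', 'd'] -> ['b', 'a', 'c', 'd']
'a': index 1 in ['b', 'a', 'c', 'd'] -> ['a', 'b', 'c', 'd']
'b': index 1 in ['a', 'b', 'c', 'd'] -> ['b', 'a', 'c', 'd']
'c': index 2 in ['b', 'a', 'c', 'd'] -> ['c', 'b', 'a', 'd']
'a': index 2 in ['c', 'b', 'a', 'd'] -> ['a', 'c', 'b', 'd']
'd': index 3 in ['a', 'c', 'b', 'd'] -> ['d', 'a', 'c', 'b']
'a': index 1 in ['d', 'a', 'c', 'b'] -> ['a', 'd', 'c', 'b']
'd': index 1 in ['a', 'd', 'c', 'b'] -> ['d', 'a', 'c', 'b']
'a': index 1 in ['d', 'a', 'c', 'b'] -> ['a', 'd', 'c', 'b']
'a': index 0 in ['a', 'd', 'c', 'b'] -> ['a', 'd', 'c', 'b']
'd': index 1 in ['a', 'd', 'c', 'b'] -> ['d', 'a', 'c', 'b']


Output: [1, 1, 1, 2, 2, 3, 1, 1, 1, 0, 1]


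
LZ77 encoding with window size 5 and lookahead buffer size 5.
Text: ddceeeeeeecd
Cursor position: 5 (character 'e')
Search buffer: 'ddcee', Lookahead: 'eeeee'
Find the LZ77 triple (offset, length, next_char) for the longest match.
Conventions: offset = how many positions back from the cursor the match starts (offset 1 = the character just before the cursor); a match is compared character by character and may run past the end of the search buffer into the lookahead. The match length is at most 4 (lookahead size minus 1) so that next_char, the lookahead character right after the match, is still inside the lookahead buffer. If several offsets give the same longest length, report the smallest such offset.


Try each offset into the search buffer:
  offset=1 (pos 4, char 'e'): match length 4
  offset=2 (pos 3, char 'e'): match length 4
  offset=3 (pos 2, char 'c'): match length 0
  offset=4 (pos 1, char 'd'): match length 0
  offset=5 (pos 0, char 'd'): match length 0
Longest match has length 4, found at offsets 1, 2; take the smallest, offset 1.
next_char = character at position 5 + 4 = 9 -> 'e'

Best match: offset=1, length=4 (matching 'eeee' starting at position 4)
LZ77 triple: (1, 4, 'e')


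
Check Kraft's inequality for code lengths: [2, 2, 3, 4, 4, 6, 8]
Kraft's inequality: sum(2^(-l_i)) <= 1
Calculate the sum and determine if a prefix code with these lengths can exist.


Sum = 2^(-2) + 2^(-2) + 2^(-3) + 2^(-4) + 2^(-4) + 2^(-6) + 2^(-8)
    = 0.25 + 0.25 + 0.125 + 0.0625 + 0.0625 + 0.015625 + 0.00390625
    = 197/256 = 0.76953125
Since 0.76953125 <= 1, Kraft's inequality IS satisfied.
A prefix code with these lengths CAN exist.

Kraft sum = 0.76953125. Satisfied.


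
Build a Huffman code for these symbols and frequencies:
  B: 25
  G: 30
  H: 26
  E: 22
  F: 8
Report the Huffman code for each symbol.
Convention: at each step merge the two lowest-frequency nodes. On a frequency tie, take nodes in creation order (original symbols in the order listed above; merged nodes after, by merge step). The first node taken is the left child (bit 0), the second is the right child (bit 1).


Huffman tree construction:
Step 1: Merge F(8) + E(22) = 30
Step 2: Merge B(25) + H(26) = 51
Step 3: Merge G(30) + (F+E)(30) = 60
Step 4: Merge (B+H)(51) + (G+(F+E))(60) = 111
Read each symbol's code off the tree from the root (left child = 0, right child = 1).

Codes:
  B: 00 (length 2)
  G: 10 (length 2)
  H: 01 (length 2)
  E: 111 (length 3)
  F: 110 (length 3)
Average code length: 252/111 = 2.2703 bits/symbol


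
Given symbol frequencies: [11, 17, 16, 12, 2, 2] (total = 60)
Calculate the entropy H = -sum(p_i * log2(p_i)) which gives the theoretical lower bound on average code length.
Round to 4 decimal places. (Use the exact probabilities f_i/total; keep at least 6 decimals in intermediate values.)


Per-symbol terms -p_i * log2(p_i) with p_i = f_i/60:
  p = 11/60 = 0.183333: log2(p) = -2.447459, -p*log2(p) = 0.448701
  p = 17/60 = 0.283333: log2(p) = -1.819428, -p*log2(p) = 0.515505
  p = 16/60 = 0.266667: log2(p) = -1.906891, -p*log2(p) = 0.508504
  p = 12/60 = 0.200000: log2(p) = -2.321928, -p*log2(p) = 0.464386
  p = 2/60 = 0.033333: log2(p) = -4.906891, -p*log2(p) = 0.163563
  p = 2/60 = 0.033333: log2(p) = -4.906891, -p*log2(p) = 0.163563
H = 0.448701 + 0.515505 + 0.508504 + 0.464386 + 0.163563 + 0.163563 = 2.264222

H = 2.2642 bits/symbol


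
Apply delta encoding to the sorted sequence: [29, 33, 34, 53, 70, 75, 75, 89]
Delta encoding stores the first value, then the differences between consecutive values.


First value: 29
Deltas:
  33 - 29 = 4
  34 - 33 = 1
  53 - 34 = 19
  70 - 53 = 17
  75 - 70 = 5
  75 - 75 = 0
  89 - 75 = 14


Delta encoded: [29, 4, 1, 19, 17, 5, 0, 14]


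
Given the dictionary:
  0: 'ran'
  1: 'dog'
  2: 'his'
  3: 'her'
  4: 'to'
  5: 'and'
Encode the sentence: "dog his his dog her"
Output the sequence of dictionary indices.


Look up each word in the dictionary:
  'dog' -> 1
  'his' -> 2
  'his' -> 2
  'dog' -> 1
  'her' -> 3

Encoded: [1, 2, 2, 1, 3]


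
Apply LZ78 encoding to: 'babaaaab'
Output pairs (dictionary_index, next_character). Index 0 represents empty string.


LZ78 encoding steps:
Dictionary: {0: ''}
Step 1: w='' (idx 0), next='b' -> output (0, 'b'), add 'b' as idx 1
Step 2: w='' (idx 0), next='a' -> output (0, 'a'), add 'a' as idx 2
Step 3: w='b' (idx 1), next='a' -> output (1, 'a'), add 'ba' as idx 3
Step 4: w='a' (idx 2), next='a' -> output (2, 'a'), add 'aa' as idx 4
Step 5: w='a' (idx 2), next='b' -> output (2, 'b'), add 'ab' as idx 5


Encoded: [(0, 'b'), (0, 'a'), (1, 'a'), (2, 'a'), (2, 'b')]


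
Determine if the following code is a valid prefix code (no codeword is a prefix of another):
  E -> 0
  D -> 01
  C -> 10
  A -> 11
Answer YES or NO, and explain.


Checking each pair (does one codeword prefix another?):
  E='0' vs D='01': prefix -- VIOLATION

NO -- this is NOT a valid prefix code. E (0) is a prefix of D (01).


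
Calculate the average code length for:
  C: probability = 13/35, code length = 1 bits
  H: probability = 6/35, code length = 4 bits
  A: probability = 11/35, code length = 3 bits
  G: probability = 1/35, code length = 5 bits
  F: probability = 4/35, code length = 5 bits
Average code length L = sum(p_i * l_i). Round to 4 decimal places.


Weighted contributions p_i * l_i:
  C: (13/35) * 1 = 13/35
  H: (6/35) * 4 = 24/35
  A: (11/35) * 3 = 33/35
  G: (1/35) * 5 = 5/35
  F: (4/35) * 5 = 20/35
Sum = (13 + 24 + 33 + 5 + 20)/35 = 95/35

L = 95/35 = 2.7143 bits/symbol


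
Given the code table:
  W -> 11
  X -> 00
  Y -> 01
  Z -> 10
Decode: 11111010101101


Decoding:
11 -> W
11 -> W
10 -> Z
10 -> Z
10 -> Z
11 -> W
01 -> Y


Result: WWZZZWY


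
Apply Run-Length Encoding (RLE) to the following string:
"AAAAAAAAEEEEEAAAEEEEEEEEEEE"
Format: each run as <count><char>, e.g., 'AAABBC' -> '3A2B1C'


Scanning runs left to right:
  i=0: run of 'A' x 8 -> '8A'
  i=8: run of 'E' x 5 -> '5E'
  i=13: run of 'A' x 3 -> '3A'
  i=16: run of 'E' x 11 -> '11E'

RLE = 8A5E3A11E


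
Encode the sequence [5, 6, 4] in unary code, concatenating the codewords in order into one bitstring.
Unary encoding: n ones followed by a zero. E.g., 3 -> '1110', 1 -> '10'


Encode each number as n ones followed by a terminating 0:
  5 -> 111110 (6 bits)
  6 -> 1111110 (7 bits)
  4 -> 11110 (5 bits)
Total length = 6 + 7 + 5 = 18 bits.

Unary([5, 6, 4]) = 111110111111011110 (18 bits)


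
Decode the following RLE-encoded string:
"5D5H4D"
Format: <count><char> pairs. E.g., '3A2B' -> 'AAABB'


Expanding each <count><char> pair:
  5D -> 'DDDDD'
  5H -> 'HHHHH'
  4D -> 'DDDD'

Decoded = DDDDDHHHHHDDDD


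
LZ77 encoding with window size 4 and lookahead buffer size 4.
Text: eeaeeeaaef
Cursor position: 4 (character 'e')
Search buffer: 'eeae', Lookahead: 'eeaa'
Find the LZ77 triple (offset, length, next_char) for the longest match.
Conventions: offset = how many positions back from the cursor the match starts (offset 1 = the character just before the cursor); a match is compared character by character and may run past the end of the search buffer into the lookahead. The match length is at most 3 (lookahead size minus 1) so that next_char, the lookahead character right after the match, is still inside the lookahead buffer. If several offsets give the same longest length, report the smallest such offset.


Try each offset into the search buffer:
  offset=1 (pos 3, char 'e'): match length 2
  offset=2 (pos 2, char 'a'): match length 0
  offset=3 (pos 1, char 'e'): match length 1
  offset=4 (pos 0, char 'e'): match length 3
Longest match has length 3 at offset 4.
next_char = character at position 4 + 3 = 7 -> 'a'

Best match: offset=4, length=3 (matching 'eea' starting at position 0)
LZ77 triple: (4, 3, 'a')


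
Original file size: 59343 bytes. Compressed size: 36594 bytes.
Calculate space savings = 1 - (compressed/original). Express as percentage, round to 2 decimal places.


ratio = compressed/original = 36594/59343 = 0.616652
savings = 1 - ratio = 1 - 0.616652 = 0.383348
as a percentage: 0.383348 * 100 = 38.33%

Space savings = 1 - 36594/59343 = 38.33%
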